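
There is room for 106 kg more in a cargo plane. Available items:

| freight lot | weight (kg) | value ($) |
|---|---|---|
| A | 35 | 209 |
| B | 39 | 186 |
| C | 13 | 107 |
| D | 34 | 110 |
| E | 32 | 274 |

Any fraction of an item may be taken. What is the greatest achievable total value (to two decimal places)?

714.00

Greedy by value/weight ratio, highest first.
Order: E (274/32=8.56) > C (107/13=8.23) > A (209/35=5.97) > B (186/39=4.77) > D (110/34=3.24)
Fill: take E (32 @ 274) → take C (13 @ 107) → take A (35 @ 209) → take 26/39 of B → 124.00; 106/106 used.
Total value = 714.00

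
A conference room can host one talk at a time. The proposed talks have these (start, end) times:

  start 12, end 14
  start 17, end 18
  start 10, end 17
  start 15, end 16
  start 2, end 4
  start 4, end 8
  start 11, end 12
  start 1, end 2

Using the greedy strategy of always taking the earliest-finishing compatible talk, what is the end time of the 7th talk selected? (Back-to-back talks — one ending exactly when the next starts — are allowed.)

By end time: (1,2), (2,4), (4,8), (11,12), (12,14), (15,16), (10,17), (17,18).
Pick (1,2); next start ≥ 2 → (2,4); next start ≥ 4 → (4,8); next start ≥ 8 → (11,12); next start ≥ 12 → (12,14); next start ≥ 14 → (15,16); next start ≥ 16 → (17,18).
Selected: (1,2) (2,4) (4,8) (11,12) (12,14) (15,16) (17,18)

18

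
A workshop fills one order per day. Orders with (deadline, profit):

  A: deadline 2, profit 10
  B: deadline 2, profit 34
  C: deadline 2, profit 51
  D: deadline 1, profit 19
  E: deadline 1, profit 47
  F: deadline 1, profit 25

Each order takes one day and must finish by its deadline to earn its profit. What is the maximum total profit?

Take jobs in profit order; each goes to the latest open slot no later than its deadline.
By profit: C(d2,51), E(d1,47), B(d2,34), F(d1,25), D(d1,19), A(d2,10)
C→slot 2; E→slot 1; B skipped; F skipped; D skipped; A skipped.
Profit = 47 + 51 = 98

98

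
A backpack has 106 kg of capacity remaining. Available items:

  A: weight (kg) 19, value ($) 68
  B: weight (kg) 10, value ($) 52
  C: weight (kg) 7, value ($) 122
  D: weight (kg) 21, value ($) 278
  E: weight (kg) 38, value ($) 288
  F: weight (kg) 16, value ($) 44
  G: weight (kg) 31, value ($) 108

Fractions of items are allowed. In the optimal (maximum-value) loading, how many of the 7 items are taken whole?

Sort by value per unit weight and fill in that order.
Order: C (122/7=17.43) > D (278/21=13.24) > E (288/38=7.58) > B (52/10=5.20) > A (68/19=3.58) > G (108/31=3.48) > F (44/16=2.75)
Fill: take C (7 @ 122) → take D (21 @ 278) → take E (38 @ 288) → take B (10 @ 52) → take A (19 @ 68) → take 11/31 of G → 38.32; 106/106 used.
5 item(s) taken whole; one partial (take 11/31 of G).

5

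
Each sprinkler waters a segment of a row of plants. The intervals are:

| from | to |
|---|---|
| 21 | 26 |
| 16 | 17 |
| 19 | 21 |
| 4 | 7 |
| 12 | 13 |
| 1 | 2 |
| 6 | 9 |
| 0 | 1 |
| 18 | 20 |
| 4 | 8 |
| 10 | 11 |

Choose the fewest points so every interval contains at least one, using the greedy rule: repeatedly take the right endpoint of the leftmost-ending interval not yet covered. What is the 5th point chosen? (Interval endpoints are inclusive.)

17

Process intervals by earliest right end; each time one isn't hit yet, stab at its right endpoint.
By right end: [0,1]  [1,2]  [4,7]  [4,8]  [6,9]  [10,11]  [12,13]  [16,17]  [18,20]  [19,21]  [21,26]
[0,1] uncovered → point at 1; [4,7] uncovered → point at 7; [10,11] uncovered → point at 11; [12,13] uncovered → point at 13; [16,17] uncovered → point at 17; [18,20] uncovered → point at 20; [21,26] uncovered → point at 26.
Points: 1, 7, 11, 13, 17, 20, 26 (7 total).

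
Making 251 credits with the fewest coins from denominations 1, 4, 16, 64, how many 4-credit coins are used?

Greedy: take as many of the largest coin as possible, then repeat with the remainder.
251 = 3×64 + 3×16 + 2×4 + 3×1
Count of 4: 2

2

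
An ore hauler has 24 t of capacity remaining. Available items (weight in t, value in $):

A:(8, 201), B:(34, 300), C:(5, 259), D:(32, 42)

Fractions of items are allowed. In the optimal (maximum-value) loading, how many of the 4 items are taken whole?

2

Ratios (sorted): C 51.80, A 25.12, B 8.82, D 1.31
take C (5 @ 259); take A (8 @ 201); take 11/34 of B → 97.06. Capacity used 24/24.
2 item(s) taken whole; one partial (take 11/34 of B).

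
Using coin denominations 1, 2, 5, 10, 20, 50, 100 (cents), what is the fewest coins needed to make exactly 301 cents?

301 − 3×100→1 − 1×1→0
Total coins = 3 + 1 = 4

4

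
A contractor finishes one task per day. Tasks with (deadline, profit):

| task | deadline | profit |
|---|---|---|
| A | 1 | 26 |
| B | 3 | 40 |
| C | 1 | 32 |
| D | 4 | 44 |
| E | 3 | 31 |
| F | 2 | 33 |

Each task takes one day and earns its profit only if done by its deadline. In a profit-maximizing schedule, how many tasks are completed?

Take jobs in profit order; each goes to the latest open slot no later than its deadline.
Profit order: D=44 B=40 F=33 C=32 E=31 A=26
Assign: D→slot 4, B→slot 3, F→slot 2, C→slot 1, E skipped, A skipped.
Slots: [1:C] [2:F] [3:B] [4:D]
4 of 6 scheduled.

4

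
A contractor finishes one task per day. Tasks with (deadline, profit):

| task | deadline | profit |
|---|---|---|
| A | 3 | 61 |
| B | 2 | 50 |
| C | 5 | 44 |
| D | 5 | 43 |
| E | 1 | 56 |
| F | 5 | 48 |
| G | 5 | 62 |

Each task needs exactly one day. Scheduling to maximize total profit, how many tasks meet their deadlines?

By profit: G(d5,62), A(d3,61), E(d1,56), B(d2,50), F(d5,48), C(d5,44), D(d5,43)
G→slot 5; A→slot 3; E→slot 1; B→slot 2; F→slot 4; C skipped; D skipped.
5 of 7 scheduled.

5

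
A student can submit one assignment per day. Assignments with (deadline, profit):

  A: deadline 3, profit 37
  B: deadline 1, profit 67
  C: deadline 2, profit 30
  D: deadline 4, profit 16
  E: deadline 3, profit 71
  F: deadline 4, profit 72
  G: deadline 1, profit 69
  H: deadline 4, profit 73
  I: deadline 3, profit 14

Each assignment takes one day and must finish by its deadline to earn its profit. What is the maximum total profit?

285

By profit: H(d4,73), F(d4,72), E(d3,71), G(d1,69), B(d1,67), A(d3,37), C(d2,30), D(d4,16), I(d3,14)
H→slot 4; F→slot 3; E→slot 2; G→slot 1; B skipped; A skipped; C skipped; D skipped; I skipped.
Profit = 69 + 71 + 72 + 73 = 285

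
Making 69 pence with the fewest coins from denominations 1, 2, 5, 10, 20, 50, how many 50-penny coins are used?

1

Greedy: take as many of the largest coin as possible, then repeat with the remainder.
69 − 1×50→19 − 1×10→9 − 1×5→4 − 2×2→0
Count of 50: 1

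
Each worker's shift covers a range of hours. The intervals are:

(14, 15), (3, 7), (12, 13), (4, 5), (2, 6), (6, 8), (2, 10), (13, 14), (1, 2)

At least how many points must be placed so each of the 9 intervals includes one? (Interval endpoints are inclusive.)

5

Sorted: [1,2] [4,5] [2,6] [3,7] [6,8] [2,10] [12,13] [13,14] [14,15]
{[1,2]} hit by 2; {[4,5],[2,6],[3,7]} hit by 5; {[6,8],[2,10]} hit by 8; {[12,13],[13,14]} hit by 13; {[14,15]} hit by 15.
Points: 2, 5, 8, 13, 15 (5 total).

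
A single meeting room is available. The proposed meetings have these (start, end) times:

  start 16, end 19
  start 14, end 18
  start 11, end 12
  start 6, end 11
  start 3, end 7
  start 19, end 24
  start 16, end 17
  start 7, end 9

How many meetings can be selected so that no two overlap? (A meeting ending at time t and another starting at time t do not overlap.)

5

Greedy by earliest finish: after sorting by end time, pick each interval compatible with the last pick.
Sorted by end: (3,7)  (7,9)  (6,11)  (11,12)  (16,17)  (14,18)  (16,19)  (19,24)
take (3,7); take (7,9); take (11,12); take (16,17); take (19,24).
Selected 5 meetings.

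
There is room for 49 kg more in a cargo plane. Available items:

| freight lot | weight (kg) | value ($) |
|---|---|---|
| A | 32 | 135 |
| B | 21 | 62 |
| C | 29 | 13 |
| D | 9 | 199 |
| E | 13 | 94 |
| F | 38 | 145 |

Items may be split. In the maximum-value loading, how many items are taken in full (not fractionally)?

Sort by value per unit weight and fill in that order.
Ratios (sorted): D 22.11, E 7.23, A 4.22, F 3.82, B 2.95, C 0.45
take D (9 @ 199); take E (13 @ 94); take 27/32 of A → 113.91. Capacity used 49/49.
2 item(s) taken whole; one partial (take 27/32 of A).

2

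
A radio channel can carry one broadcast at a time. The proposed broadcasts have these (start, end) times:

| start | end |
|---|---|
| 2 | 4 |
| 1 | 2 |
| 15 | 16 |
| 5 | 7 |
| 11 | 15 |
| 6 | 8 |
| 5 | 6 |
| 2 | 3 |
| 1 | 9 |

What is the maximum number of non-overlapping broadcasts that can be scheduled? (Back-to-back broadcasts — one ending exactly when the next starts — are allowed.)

6

By end time: (1,2), (2,3), (2,4), (5,6), (5,7), (6,8), (1,9), (11,15), (15,16).
Pick (1,2); next start ≥ 2 → (2,3); next start ≥ 3 → (5,6); next start ≥ 6 → (6,8); next start ≥ 8 → (11,15); next start ≥ 15 → (15,16).
Selected 6 broadcasts.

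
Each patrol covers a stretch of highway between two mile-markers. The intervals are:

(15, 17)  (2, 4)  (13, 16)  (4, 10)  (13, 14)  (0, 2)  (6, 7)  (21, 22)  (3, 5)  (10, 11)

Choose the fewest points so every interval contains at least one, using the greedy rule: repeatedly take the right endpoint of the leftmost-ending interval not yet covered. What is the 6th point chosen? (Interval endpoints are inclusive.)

17

Process intervals by earliest right end; each time one isn't hit yet, stab at its right endpoint.
Sorted: [0,2] [2,4] [3,5] [6,7] [4,10] [10,11] [13,14] [13,16] [15,17] [21,22]
{[0,2],[2,4]} hit by 2; {[3,5]} hit by 5; {[6,7],[4,10]} hit by 7; {[10,11]} hit by 11; {[13,14],[13,16]} hit by 14; {[15,17]} hit by 17; {[21,22]} hit by 22.
Points: 2, 5, 7, 11, 14, 17, 22 (7 total).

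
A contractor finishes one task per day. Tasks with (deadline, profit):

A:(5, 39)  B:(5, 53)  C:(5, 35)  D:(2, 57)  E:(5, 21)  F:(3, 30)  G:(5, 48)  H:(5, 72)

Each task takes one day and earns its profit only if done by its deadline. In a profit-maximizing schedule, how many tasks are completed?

Sort by profit descending; place each in the latest free slot ≤ its deadline.
Profit order: H=72 D=57 B=53 G=48 A=39 C=35 F=30 E=21
Assign: H→slot 5, D→slot 2, B→slot 4, G→slot 3, A→slot 1, C skipped, F skipped, E skipped.
Slots: [1:A] [2:D] [3:G] [4:B] [5:H]
5 of 8 scheduled.

5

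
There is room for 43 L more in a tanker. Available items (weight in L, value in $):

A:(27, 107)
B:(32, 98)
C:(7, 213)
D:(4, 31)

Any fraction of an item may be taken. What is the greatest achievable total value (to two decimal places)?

366.31

Sort by value per unit weight and fill in that order.
Order: C (213/7=30.43) > D (31/4=7.75) > A (107/27=3.96) > B (98/32=3.06)
Fill: take C (7 @ 213) → take D (4 @ 31) → take A (27 @ 107) → take 5/32 of B → 15.31; 43/43 used.
Total value = 366.31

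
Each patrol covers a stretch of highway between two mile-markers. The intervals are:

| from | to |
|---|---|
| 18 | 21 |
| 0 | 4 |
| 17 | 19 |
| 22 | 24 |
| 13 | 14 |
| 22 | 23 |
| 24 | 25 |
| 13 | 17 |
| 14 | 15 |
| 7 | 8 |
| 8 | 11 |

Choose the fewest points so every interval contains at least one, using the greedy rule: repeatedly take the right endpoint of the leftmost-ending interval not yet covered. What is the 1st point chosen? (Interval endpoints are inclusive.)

4

By right end: [0,4]  [7,8]  [8,11]  [13,14]  [14,15]  [13,17]  [17,19]  [18,21]  [22,23]  [22,24]  [24,25]
[0,4] uncovered → point at 4; [7,8] uncovered → point at 8; [13,14] uncovered → point at 14; [17,19] uncovered → point at 19; [22,23] uncovered → point at 23; [24,25] uncovered → point at 25.
Points: 4, 8, 14, 19, 23, 25 (6 total).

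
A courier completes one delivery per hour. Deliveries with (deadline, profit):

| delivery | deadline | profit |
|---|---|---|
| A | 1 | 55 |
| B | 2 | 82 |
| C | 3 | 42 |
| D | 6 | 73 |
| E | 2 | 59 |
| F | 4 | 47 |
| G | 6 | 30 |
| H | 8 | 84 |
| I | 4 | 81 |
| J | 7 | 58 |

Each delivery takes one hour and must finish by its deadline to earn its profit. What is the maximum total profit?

514

By profit: H(d8,84), B(d2,82), I(d4,81), D(d6,73), E(d2,59), J(d7,58), A(d1,55), F(d4,47), C(d3,42), G(d6,30)
H→slot 8; B→slot 2; I→slot 4; D→slot 6; E→slot 1; J→slot 7; A skipped; F→slot 3; C skipped; G→slot 5.
Profit = 59 + 82 + 47 + 81 + 30 + 73 + 58 + 84 = 514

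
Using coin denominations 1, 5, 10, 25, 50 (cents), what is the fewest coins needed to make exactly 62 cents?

4

62 − 1×50→12 − 1×10→2 − 2×1→0
Total coins = 1 + 1 + 2 = 4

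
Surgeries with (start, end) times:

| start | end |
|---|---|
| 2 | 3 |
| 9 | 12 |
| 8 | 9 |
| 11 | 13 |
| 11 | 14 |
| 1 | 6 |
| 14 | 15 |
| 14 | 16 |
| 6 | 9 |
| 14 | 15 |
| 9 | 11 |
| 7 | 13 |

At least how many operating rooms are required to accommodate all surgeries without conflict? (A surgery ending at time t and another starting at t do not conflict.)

4

Count concurrent intervals with a sweep; the peak is the room count.
Events (time:±→running): 1:+→1 2:+→2 3:-→1 6:-→0 6:+→1 7:+→2 8:+→3 9:-→2 9:-→1 9:+→2 9:+→3 11:-→2 11:+→3 11:+→4 … peak 4.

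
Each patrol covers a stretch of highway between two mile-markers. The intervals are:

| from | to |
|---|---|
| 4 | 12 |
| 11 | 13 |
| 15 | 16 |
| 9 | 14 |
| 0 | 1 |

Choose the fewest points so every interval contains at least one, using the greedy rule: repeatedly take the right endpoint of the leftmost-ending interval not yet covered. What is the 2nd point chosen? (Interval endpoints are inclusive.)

12

Sort by right endpoint; whenever an interval is uncovered, place a point at its right end.
By right end: [0,1]  [4,12]  [11,13]  [9,14]  [15,16]
[0,1] uncovered → point at 1; [4,12] uncovered → point at 12; [15,16] uncovered → point at 16.
Points: 1, 12, 16 (3 total).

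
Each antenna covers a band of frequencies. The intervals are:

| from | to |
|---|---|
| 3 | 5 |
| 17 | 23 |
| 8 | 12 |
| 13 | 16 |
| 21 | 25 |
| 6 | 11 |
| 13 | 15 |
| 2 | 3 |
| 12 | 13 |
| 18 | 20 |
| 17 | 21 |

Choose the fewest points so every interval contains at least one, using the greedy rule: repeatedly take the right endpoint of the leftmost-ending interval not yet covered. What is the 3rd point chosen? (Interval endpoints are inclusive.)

Sort by right endpoint; whenever an interval is uncovered, place a point at its right end.
By right end: [2,3]  [3,5]  [6,11]  [8,12]  [12,13]  [13,15]  [13,16]  [18,20]  [17,21]  [17,23]  [21,25]
[2,3] uncovered → point at 3; [6,11] uncovered → point at 11; [12,13] uncovered → point at 13; [18,20] uncovered → point at 20; [21,25] uncovered → point at 25.
Points: 3, 11, 13, 20, 25 (5 total).

13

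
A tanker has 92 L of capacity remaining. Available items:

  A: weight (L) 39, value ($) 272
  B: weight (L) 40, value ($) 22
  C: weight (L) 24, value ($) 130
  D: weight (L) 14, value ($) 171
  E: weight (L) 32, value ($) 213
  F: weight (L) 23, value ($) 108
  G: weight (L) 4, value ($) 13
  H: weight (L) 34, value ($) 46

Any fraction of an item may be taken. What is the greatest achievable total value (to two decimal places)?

693.92

Sort by value per unit weight and fill in that order.
Ratios (sorted): D 12.21, A 6.97, E 6.66, C 5.42, F 4.70, G 3.25, H 1.35, B 0.55
take D (14 @ 171); take A (39 @ 272); take E (32 @ 213); take 7/24 of C → 37.92. Capacity used 92/92.
Total value = 693.92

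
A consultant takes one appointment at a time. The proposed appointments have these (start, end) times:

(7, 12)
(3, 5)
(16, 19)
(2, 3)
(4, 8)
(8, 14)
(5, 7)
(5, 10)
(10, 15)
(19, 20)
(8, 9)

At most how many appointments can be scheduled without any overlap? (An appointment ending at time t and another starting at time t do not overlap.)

7

Order by finish time; keep every interval that doesn't clash with the previous kept one.
By end time: (2,3), (3,5), (5,7), (4,8), (8,9), (5,10), (7,12), (8,14), (10,15), (16,19), (19,20).
Pick (2,3); next start ≥ 3 → (3,5); next start ≥ 5 → (5,7); next start ≥ 7 → (8,9); next start ≥ 9 → (10,15); next start ≥ 15 → (16,19); next start ≥ 19 → (19,20).
Selected 7 appointments.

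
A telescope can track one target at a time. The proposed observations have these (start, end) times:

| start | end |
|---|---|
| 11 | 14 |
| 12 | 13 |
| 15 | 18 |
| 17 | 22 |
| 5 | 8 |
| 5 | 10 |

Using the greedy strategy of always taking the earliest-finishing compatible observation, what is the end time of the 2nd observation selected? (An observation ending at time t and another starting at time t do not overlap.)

Sorted by end: (5,8)  (5,10)  (12,13)  (11,14)  (15,18)  (17,22)
take (5,8); take (12,13); take (15,18); skip (17,22).
Selected: (5,8) (12,13) (15,18)

13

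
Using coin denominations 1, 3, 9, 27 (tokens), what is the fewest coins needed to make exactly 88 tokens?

6

Use the largest denomination that fits, subtract, and repeat.
88 − 3×27→7 − 2×3→1 − 1×1→0
Total coins = 3 + 2 + 1 = 6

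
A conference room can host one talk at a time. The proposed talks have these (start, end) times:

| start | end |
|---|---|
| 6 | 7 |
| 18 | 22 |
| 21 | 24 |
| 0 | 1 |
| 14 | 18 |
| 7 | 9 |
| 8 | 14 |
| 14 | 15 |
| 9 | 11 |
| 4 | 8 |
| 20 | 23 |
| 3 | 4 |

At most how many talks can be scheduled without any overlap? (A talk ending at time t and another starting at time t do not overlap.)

Sorted by end: (0,1)  (3,4)  (6,7)  (4,8)  (7,9)  (9,11)  (8,14)  (14,15)  (14,18)  (18,22)  (20,23)  (21,24)
take (0,1); take (3,4); take (6,7); take (7,9); take (9,11); take (14,15); take (18,22).
Selected 7 talks.

7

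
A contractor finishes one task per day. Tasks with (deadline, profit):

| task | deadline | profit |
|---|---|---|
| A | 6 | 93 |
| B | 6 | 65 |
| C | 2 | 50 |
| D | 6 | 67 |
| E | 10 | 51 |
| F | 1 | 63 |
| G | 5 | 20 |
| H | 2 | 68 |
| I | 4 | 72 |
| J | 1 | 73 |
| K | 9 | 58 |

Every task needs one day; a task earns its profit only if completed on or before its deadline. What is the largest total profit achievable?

Sort by profit descending; place each in the latest free slot ≤ its deadline.
By profit: A(d6,93), J(d1,73), I(d4,72), H(d2,68), D(d6,67), B(d6,65), F(d1,63), K(d9,58), E(d10,51), C(d2,50), G(d5,20)
A→slot 6; J→slot 1; I→slot 4; H→slot 2; D→slot 5; B→slot 3; F skipped; K→slot 9; E→slot 10; C skipped; G skipped.
Profit = 73 + 68 + 65 + 72 + 67 + 93 + 58 + 51 = 547

547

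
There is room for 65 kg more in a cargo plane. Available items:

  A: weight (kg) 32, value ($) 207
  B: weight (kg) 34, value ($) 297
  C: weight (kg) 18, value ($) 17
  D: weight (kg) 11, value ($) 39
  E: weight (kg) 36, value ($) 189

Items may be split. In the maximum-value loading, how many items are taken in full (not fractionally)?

Greedy by value/weight ratio, highest first.
Ratios (sorted): B 8.74, A 6.47, E 5.25, D 3.55, C 0.94
take B (34 @ 297); take 31/32 of A → 200.53. Capacity used 65/65.
1 item(s) taken whole; one partial (take 31/32 of A).

1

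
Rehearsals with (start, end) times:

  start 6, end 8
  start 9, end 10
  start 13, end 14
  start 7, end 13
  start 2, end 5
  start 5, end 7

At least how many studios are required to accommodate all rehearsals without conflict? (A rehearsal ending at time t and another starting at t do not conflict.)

The answer is the maximum number of intervals overlapping at any instant.
Events (time:±→running): 2:+→1 5:-→0 5:+→1 6:+→2 … peak 2.

2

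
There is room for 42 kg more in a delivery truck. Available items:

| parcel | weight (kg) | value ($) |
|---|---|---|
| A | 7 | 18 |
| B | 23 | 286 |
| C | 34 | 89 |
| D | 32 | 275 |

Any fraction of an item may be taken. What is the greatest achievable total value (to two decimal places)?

449.28

Order: B (286/23=12.43) > D (275/32=8.59) > C (89/34=2.62) > A (18/7=2.57)
Fill: take B (23 @ 286) → take 19/32 of D → 163.28; 42/42 used.
Total value = 449.28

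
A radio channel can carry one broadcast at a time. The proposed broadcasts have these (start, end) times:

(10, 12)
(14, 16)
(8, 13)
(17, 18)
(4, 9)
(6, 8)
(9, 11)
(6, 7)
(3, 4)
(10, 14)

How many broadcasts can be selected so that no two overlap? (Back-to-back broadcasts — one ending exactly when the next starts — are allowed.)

5

Greedy by earliest finish: after sorting by end time, pick each interval compatible with the last pick.
By end time: (3,4), (6,7), (6,8), (4,9), (9,11), (10,12), (8,13), (10,14), (14,16), (17,18).
Pick (3,4); next start ≥ 4 → (6,7); next start ≥ 7 → (9,11); next start ≥ 11 → (14,16); next start ≥ 16 → (17,18).
Selected 5 broadcasts.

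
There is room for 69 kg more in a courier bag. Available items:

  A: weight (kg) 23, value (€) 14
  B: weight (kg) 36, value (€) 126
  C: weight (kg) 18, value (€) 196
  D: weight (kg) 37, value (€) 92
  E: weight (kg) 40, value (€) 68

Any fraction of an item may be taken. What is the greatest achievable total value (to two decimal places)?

Order: C (196/18=10.89) > B (126/36=3.50) > D (92/37=2.49) > E (68/40=1.70) > A (14/23=0.61)
Fill: take C (18 @ 196) → take B (36 @ 126) → take 15/37 of D → 37.30; 69/69 used.
Total value = 359.30

359.30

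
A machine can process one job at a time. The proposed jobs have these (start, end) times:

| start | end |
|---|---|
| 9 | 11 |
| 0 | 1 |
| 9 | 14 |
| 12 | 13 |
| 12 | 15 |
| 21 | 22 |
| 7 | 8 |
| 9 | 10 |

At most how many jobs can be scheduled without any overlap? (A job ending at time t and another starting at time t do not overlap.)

5

Order by finish time; keep every interval that doesn't clash with the previous kept one.
Sorted by end: (0,1)  (7,8)  (9,10)  (9,11)  (12,13)  (9,14)  (12,15)  (21,22)
take (0,1); take (7,8); take (9,10); take (12,13); take (21,22).
Selected 5 jobs.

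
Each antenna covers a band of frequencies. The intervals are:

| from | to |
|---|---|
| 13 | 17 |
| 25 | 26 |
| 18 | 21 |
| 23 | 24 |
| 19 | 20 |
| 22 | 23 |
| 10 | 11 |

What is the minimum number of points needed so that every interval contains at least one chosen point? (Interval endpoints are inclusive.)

5

Process intervals by earliest right end; each time one isn't hit yet, stab at its right endpoint.
Sorted: [10,11] [13,17] [19,20] [18,21] [22,23] [23,24] [25,26]
{[10,11]} hit by 11; {[13,17]} hit by 17; {[19,20],[18,21]} hit by 20; {[22,23],[23,24]} hit by 23; {[25,26]} hit by 26.
Points: 11, 17, 20, 23, 26 (5 total).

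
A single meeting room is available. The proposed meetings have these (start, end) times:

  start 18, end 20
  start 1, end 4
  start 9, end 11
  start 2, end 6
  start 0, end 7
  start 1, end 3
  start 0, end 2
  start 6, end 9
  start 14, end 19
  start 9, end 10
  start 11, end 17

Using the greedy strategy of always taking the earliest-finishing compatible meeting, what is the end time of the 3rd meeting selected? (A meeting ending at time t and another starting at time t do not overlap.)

Sorted by end: (0,2)  (1,3)  (1,4)  (2,6)  (0,7)  (6,9)  (9,10)  (9,11)  (11,17)  (14,19)  (18,20)
take (0,2); skip (1,4); take (2,6); take (6,9); take (9,10); take (11,17); take (18,20).
Selected: (0,2) (2,6) (6,9) (9,10) (11,17) (18,20)

9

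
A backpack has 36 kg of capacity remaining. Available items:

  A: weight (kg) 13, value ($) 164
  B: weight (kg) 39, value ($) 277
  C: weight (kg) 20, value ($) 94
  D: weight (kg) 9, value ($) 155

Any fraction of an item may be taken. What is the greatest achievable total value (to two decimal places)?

Greedy by value/weight ratio, highest first.
Order: D (155/9=17.22) > A (164/13=12.62) > B (277/39=7.10) > C (94/20=4.70)
Fill: take D (9 @ 155) → take A (13 @ 164) → take 14/39 of B → 99.44; 36/36 used.
Total value = 418.44

418.44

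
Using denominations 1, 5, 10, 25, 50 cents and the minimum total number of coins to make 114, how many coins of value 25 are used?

114 = 2×50 + 1×10 + 4×1
Count of 25: 0

0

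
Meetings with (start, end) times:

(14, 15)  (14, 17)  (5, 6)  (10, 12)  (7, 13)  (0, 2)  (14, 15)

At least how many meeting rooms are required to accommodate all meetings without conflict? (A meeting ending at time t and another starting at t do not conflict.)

3

Events (time:±→running): 0:+→1 2:-→0 5:+→1 6:-→0 7:+→1 10:+→2 12:-→1 13:-→0 14:+→1 14:+→2 14:+→3 … peak 3.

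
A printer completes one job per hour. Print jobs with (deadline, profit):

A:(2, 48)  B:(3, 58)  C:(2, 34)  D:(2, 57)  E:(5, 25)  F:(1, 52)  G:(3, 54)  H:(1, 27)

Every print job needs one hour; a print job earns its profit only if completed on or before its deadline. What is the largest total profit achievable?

By profit: B(d3,58), D(d2,57), G(d3,54), F(d1,52), A(d2,48), C(d2,34), H(d1,27), E(d5,25)
B→slot 3; D→slot 2; G→slot 1; F skipped; A skipped; C skipped; H skipped; E→slot 5.
Profit = 54 + 57 + 58 + 25 = 194

194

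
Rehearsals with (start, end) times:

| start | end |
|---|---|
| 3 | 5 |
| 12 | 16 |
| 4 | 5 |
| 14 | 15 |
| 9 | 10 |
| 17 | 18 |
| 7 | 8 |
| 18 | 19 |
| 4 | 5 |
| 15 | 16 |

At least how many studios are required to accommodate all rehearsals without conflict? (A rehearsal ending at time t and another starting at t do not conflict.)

Count concurrent intervals with a sweep; the peak is the room count.
starts: [3, 4, 4, 7, 9, 12, 14, 15, 17, 18]
ends:   [5, 5, 5, 8, 10, 15, 16, 16, 18, 19]
s3→1 s4→2 s4→3  — peak 3.

3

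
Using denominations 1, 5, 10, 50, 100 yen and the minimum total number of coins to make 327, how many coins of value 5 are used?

Greedy: take as many of the largest coin as possible, then repeat with the remainder.
327 − 3×100→27 − 2×10→7 − 1×5→2 − 2×1→0
Count of 5: 1

1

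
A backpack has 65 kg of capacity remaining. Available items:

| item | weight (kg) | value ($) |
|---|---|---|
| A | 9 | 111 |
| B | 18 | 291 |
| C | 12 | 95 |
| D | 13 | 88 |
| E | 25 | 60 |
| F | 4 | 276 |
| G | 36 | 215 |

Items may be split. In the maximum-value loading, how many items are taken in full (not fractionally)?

Sort by value per unit weight and fill in that order.
Order: F (276/4=69.00) > B (291/18=16.17) > A (111/9=12.33) > C (95/12=7.92) > D (88/13=6.77) > G (215/36=5.97) > E (60/25=2.40)
Fill: take F (4 @ 276) → take B (18 @ 291) → take A (9 @ 111) → take C (12 @ 95) → take D (13 @ 88) → take 9/36 of G → 53.75; 65/65 used.
5 item(s) taken whole; one partial (take 9/36 of G).

5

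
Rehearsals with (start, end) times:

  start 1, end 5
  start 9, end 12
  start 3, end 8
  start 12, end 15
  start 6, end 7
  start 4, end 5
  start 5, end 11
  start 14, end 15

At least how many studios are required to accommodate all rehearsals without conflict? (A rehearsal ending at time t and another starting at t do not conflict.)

3

starts: [1, 3, 4, 5, 6, 9, 12, 14]
ends:   [5, 5, 7, 8, 11, 12, 15, 15]
s1→1 s3→2 s4→3  — peak 3.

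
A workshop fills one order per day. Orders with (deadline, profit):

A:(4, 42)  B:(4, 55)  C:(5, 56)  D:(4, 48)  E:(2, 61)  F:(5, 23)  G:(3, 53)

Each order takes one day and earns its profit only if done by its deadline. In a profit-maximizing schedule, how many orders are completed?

5

Sort by profit descending; place each in the latest free slot ≤ its deadline.
Profit order: E=61 C=56 B=55 G=53 D=48 A=42 F=23
Assign: E→slot 2, C→slot 5, B→slot 4, G→slot 3, D→slot 1, A skipped, F skipped.
Slots: [1:D] [2:E] [3:G] [4:B] [5:C]
5 of 7 scheduled.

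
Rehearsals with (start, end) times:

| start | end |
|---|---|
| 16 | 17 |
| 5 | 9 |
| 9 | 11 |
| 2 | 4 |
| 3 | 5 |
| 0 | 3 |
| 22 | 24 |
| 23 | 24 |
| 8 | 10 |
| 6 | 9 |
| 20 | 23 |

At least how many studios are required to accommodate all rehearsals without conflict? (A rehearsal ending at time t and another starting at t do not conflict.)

Events (time:±→running): 0:+→1 2:+→2 3:-→1 3:+→2 4:-→1 5:-→0 5:+→1 6:+→2 8:+→3 … peak 3.

3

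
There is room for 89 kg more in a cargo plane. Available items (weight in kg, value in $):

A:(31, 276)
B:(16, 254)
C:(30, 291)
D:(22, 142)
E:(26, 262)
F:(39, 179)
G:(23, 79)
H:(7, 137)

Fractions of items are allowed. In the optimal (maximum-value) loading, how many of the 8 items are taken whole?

4

Greedy by value/weight ratio, highest first.
Ratios (sorted): H 19.57, B 15.88, E 10.08, C 9.70, A 8.90, D 6.45, F 4.59, G 3.43
take H (7 @ 137); take B (16 @ 254); take E (26 @ 262); take C (30 @ 291); take 10/31 of A → 89.03. Capacity used 89/89.
4 item(s) taken whole; one partial (take 10/31 of A).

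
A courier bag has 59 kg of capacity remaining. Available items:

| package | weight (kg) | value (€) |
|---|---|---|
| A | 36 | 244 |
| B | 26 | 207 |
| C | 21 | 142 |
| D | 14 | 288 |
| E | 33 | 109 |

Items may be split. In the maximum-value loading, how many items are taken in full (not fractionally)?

Sort by value per unit weight and fill in that order.
Ratios (sorted): D 20.57, B 7.96, A 6.78, C 6.76, E 3.30
take D (14 @ 288); take B (26 @ 207); take 19/36 of A → 128.78. Capacity used 59/59.
2 item(s) taken whole; one partial (take 19/36 of A).

2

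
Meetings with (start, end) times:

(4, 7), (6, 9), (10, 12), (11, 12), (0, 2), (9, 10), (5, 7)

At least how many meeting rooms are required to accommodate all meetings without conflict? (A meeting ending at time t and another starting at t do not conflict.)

Count concurrent intervals with a sweep; the peak is the room count.
Events (time:±→running): 0:+→1 2:-→0 4:+→1 5:+→2 6:+→3 … peak 3.

3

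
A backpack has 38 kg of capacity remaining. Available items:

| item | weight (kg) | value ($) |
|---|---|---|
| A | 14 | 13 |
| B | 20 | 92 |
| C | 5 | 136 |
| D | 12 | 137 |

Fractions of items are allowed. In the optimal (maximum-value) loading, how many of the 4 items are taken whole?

Ratios (sorted): C 27.20, D 11.42, B 4.60, A 0.93
take C (5 @ 136); take D (12 @ 137); take B (20 @ 92); take 1/14 of A → 0.93. Capacity used 38/38.
3 item(s) taken whole; one partial (take 1/14 of A).

3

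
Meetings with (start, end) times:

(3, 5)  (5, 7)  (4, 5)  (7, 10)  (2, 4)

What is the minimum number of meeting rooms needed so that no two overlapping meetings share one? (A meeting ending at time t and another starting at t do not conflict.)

2

The answer is the maximum number of intervals overlapping at any instant.
Events (time:±→running): 2:+→1 3:+→2 … peak 2.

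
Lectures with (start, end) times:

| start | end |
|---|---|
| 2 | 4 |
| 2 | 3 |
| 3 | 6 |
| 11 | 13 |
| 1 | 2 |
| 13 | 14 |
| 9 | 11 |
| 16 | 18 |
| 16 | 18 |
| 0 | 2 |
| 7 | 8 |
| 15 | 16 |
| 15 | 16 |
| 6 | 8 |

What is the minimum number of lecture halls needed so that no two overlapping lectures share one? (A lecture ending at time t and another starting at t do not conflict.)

Count concurrent intervals with a sweep; the peak is the room count.
Events (time:±→running): 0:+→1 1:+→2 … peak 2.

2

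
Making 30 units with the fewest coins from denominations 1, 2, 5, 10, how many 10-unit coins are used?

3

Greedy: take as many of the largest coin as possible, then repeat with the remainder.
30 = 3×10
Count of 10: 3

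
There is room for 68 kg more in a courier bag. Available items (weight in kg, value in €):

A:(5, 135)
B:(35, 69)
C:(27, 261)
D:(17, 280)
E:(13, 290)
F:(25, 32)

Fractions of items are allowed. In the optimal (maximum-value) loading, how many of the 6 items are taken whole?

Sort by value per unit weight and fill in that order.
Ratios (sorted): A 27.00, E 22.31, D 16.47, C 9.67, B 1.97, F 1.28
take A (5 @ 135); take E (13 @ 290); take D (17 @ 280); take C (27 @ 261); take 6/35 of B → 11.83. Capacity used 68/68.
4 item(s) taken whole; one partial (take 6/35 of B).

4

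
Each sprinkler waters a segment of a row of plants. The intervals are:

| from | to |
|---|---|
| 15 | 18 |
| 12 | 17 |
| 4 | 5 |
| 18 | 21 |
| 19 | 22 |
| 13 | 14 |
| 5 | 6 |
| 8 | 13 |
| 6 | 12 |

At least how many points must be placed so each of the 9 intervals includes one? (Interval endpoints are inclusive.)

By right end: [4,5]  [5,6]  [6,12]  [8,13]  [13,14]  [12,17]  [15,18]  [18,21]  [19,22]
[4,5] uncovered → point at 5; [6,12] uncovered → point at 12; [13,14] uncovered → point at 14; [15,18] uncovered → point at 18; [19,22] uncovered → point at 22.
Points: 5, 12, 14, 18, 22 (5 total).

5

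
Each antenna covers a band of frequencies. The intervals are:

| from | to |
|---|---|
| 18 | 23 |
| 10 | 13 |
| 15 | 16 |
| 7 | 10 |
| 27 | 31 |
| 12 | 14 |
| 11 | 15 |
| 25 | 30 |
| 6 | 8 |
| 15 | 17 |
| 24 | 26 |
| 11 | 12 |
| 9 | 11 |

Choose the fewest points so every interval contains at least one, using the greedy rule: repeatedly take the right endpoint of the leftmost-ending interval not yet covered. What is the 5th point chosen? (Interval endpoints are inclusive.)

Process intervals by earliest right end; each time one isn't hit yet, stab at its right endpoint.
By right end: [6,8]  [7,10]  [9,11]  [11,12]  [10,13]  [12,14]  [11,15]  [15,16]  [15,17]  [18,23]  [24,26]  [25,30]  [27,31]
[6,8] uncovered → point at 8; [9,11] uncovered → point at 11; [12,14] uncovered → point at 14; [15,16] uncovered → point at 16; [18,23] uncovered → point at 23; [24,26] uncovered → point at 26; [27,31] uncovered → point at 31.
Points: 8, 11, 14, 16, 23, 26, 31 (7 total).

23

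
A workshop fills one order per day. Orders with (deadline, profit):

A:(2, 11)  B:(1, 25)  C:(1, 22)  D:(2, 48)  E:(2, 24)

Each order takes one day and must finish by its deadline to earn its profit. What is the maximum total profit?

73

Take jobs in profit order; each goes to the latest open slot no later than its deadline.
Profit order: D=48 B=25 E=24 C=22 A=11
Assign: D→slot 2, B→slot 1, E skipped, C skipped, A skipped.
Slots: [1:B] [2:D]
Profit = 25 + 48 = 73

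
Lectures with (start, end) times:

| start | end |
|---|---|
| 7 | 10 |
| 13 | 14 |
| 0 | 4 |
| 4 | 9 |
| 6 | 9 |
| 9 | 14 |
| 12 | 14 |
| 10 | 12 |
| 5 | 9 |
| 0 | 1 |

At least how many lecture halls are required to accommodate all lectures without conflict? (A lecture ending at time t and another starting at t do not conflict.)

4

The answer is the maximum number of intervals overlapping at any instant.
starts: [0, 0, 4, 5, 6, 7, 9, 10, 12, 13]
ends:   [1, 4, 9, 9, 9, 10, 12, 14, 14, 14]
s0→1 s0→2 e1→1 e4→0 s4→1 s5→2 s6→3 s7→4  — peak 4.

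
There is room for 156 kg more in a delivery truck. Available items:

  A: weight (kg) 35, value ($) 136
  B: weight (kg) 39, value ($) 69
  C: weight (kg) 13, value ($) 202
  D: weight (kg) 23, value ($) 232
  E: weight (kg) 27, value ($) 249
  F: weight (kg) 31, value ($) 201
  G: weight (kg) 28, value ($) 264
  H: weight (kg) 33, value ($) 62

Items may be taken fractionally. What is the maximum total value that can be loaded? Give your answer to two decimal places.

1280.11

Order: C (202/13=15.54) > D (232/23=10.09) > G (264/28=9.43) > E (249/27=9.22) > F (201/31=6.48) > A (136/35=3.89) > H (62/33=1.88) > B (69/39=1.77)
Fill: take C (13 @ 202) → take D (23 @ 232) → take G (28 @ 264) → take E (27 @ 249) → take F (31 @ 201) → take 34/35 of A → 132.11; 156/156 used.
Total value = 1280.11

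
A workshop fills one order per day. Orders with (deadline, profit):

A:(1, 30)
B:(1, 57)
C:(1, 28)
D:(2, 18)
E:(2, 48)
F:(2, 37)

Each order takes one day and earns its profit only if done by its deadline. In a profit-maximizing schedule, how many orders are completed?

2

Profit order: B=57 E=48 F=37 A=30 C=28 D=18
Assign: B→slot 1, E→slot 2, F skipped, A skipped, C skipped, D skipped.
Slots: [1:B] [2:E]
2 of 6 scheduled.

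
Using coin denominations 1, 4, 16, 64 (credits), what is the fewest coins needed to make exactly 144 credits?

3

Greedy: take as many of the largest coin as possible, then repeat with the remainder.
144 = 2×64 + 1×16
Total coins = 2 + 1 = 3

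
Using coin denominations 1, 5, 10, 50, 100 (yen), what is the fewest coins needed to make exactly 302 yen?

Use the largest denomination that fits, subtract, and repeat.
302 − 3×100→2 − 2×1→0
Total coins = 3 + 2 = 5

5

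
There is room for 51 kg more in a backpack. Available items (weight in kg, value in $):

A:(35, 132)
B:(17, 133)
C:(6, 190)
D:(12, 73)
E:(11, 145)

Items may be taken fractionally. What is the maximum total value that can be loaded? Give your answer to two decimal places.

Greedy by value/weight ratio, highest first.
Ratios (sorted): C 31.67, E 13.18, B 7.82, D 6.08, A 3.77
take C (6 @ 190); take E (11 @ 145); take B (17 @ 133); take D (12 @ 73); take 5/35 of A → 18.86. Capacity used 51/51.
Total value = 559.86

559.86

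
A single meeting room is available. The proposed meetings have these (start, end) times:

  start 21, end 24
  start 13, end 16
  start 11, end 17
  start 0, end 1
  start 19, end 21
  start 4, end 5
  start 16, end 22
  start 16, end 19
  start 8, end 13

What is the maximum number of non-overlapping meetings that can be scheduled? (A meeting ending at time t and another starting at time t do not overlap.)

7

Sort by end time and greedily take each interval whose start is ≥ the last chosen end.
By end time: (0,1), (4,5), (8,13), (13,16), (11,17), (16,19), (19,21), (16,22), (21,24).
Pick (0,1); next start ≥ 1 → (4,5); next start ≥ 5 → (8,13); next start ≥ 13 → (13,16); next start ≥ 16 → (16,19); next start ≥ 19 → (19,21); next start ≥ 21 → (21,24).
Selected 7 meetings.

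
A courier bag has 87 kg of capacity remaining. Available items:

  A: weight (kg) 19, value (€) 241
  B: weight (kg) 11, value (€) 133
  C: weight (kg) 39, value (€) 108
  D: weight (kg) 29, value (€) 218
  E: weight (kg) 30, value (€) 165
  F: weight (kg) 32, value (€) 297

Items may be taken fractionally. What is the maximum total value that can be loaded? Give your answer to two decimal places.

858.93

Greedy by value/weight ratio, highest first.
Ratios (sorted): A 12.68, B 12.09, F 9.28, D 7.52, E 5.50, C 2.77
take A (19 @ 241); take B (11 @ 133); take F (32 @ 297); take 25/29 of D → 187.93. Capacity used 87/87.
Total value = 858.93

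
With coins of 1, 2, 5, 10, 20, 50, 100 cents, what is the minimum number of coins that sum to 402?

5

Greedy: take as many of the largest coin as possible, then repeat with the remainder.
402 = 4×100 + 1×2
Total coins = 4 + 1 = 5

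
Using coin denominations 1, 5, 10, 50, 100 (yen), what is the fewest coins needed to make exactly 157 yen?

5

Use the largest denomination that fits, subtract, and repeat.
157 − 1×100→57 − 1×50→7 − 1×5→2 − 2×1→0
Total coins = 1 + 1 + 1 + 2 = 5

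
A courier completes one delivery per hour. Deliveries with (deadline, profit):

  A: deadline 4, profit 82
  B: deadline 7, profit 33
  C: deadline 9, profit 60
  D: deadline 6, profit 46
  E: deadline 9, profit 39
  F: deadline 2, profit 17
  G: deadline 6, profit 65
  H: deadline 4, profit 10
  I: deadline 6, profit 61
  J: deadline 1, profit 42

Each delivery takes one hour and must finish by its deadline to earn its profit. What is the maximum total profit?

Profit order: A=82 G=65 I=61 C=60 D=46 J=42 E=39 B=33 F=17 H=10
Assign: A→slot 4, G→slot 6, I→slot 5, C→slot 9, D→slot 3, J→slot 1, E→slot 8, B→slot 7, F→slot 2, H skipped.
Slots: [1:J] [2:F] [3:D] [4:A] [5:I] [6:G] [7:B] [8:E] [9:C]
Profit = 42 + 17 + 46 + 82 + 61 + 65 + 33 + 39 + 60 = 445

445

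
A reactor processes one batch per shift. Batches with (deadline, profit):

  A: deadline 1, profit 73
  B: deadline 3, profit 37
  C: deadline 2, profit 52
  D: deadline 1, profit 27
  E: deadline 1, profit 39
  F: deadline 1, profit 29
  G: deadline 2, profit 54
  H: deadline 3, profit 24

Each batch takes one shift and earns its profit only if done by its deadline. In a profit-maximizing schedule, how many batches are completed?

By profit: A(d1,73), G(d2,54), C(d2,52), E(d1,39), B(d3,37), F(d1,29), D(d1,27), H(d3,24)
A→slot 1; G→slot 2; C skipped; E skipped; B→slot 3; F skipped; D skipped; H skipped.
3 of 8 scheduled.

3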